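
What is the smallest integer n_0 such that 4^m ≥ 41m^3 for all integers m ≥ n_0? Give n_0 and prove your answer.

n_0 = 7

At m = 6: 4096 < 8856, so the inequality fails and n_0 ≥ 7. We prove 4^m ≥ 41m^3 for all m ≥ 7.
For the base case m = 7: 4^m = 16384 and 41m^3 = 14063, so 16384 ≥ 14063.
For the inductive step, assume it holds for an arbitrary r ≥ 7, so 4^r ≥ 41r^3.
Then 4^(r + 1) = 4·(4^r) ≥ 4·(41r^3).
Also, for r ≥ 7 we have 4·(41r^3) ≥ 41(r+1)^3, since 4 ≥ (1 + 1/r)^3 for all r ≥ 7.
Combining, 4^(r + 1) ≥ 41(r+1)^3.
By induction, the statement is established for all m ≥ 7.
Hence the smallest such n_0 is 7.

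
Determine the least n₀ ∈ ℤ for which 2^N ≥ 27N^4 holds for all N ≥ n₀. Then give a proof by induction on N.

At N = 22: 4194304 < 6324912, so the inequality fails and n₀ ≥ 23. We prove 2^N ≥ 27N^4 for all N ≥ 23.
Base case (N = 23): 2^N = 8388608 and 27N^4 = 7555707, so 8388608 ≥ 7555707.
Inductive step: suppose the statement holds for some i ≥ 23, so 2^i ≥ 27i^4.
Then 2^(i + 1) = 2·(2^i) ≥ 2·(27i^4).
Also, for i ≥ 23 we have 2·(27i^4) ≥ 27(i+1)^4, since 2 ≥ (1 + 1/i)^4 for all i ≥ 23.
Combining, 2^(i + 1) ≥ 27(i+1)^4.
By induction, the statement is established for all N ≥ 23.
Hence the smallest such n₀ is 23.

n₀ = 23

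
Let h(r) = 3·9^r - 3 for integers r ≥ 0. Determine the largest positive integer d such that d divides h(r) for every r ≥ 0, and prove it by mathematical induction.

d = 24

Computing the first values: h(0) = 0 and h(1) = 24; gcd(0, 24) = 24, so d ≤ 24.
We prove 24 | 3·9^r - 3 for all r ≥ 0 by induction on r.
When r = 0: h(0) = 0 = 24·(0), so 24 | h(0).
Suppose the result is true for r = k, i.e. 24 | h(k). Then
h(k+1) = 3·9^(k+1) - 3 = 9·(3·9^k - 3) + 24 = 9·h(k) + 24. The first term is divisible by 24 by the inductive hypothesis, and 24 is divisible by 24. Hence 24 | h(k+1).
This completes the induction.
Therefore the largest such d is 24.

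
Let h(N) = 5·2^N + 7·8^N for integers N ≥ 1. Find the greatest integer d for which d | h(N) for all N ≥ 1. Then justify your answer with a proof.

d = 6

Computing the first values: h(1) = 66 and h(2) = 468; gcd(66, 468) = 6, so d ≤ 6.
We prove 6 | 5·2^N + 7·8^N for all N ≥ 1 by induction on N.
Base step (N = 1): h(1) = 66 = 6·(11), so 6 | h(1).
Inductive step: assume the claim holds for N = r, i.e. 6 | h(r). Then
h(r+1) − 8·h(r) = (5·2^(r+1) + 7·8^(r+1)) − 8·(5·2^r + 7·8^r) = (5)·2^r·(2 − 8) = (-30)·2^r. Since 6 | h(r) by the inductive hypothesis, 6 | 8·h(r); and 6 | -30 since -30 = 6·-5. Therefore 6 | h(r+1).
By induction, the statement is established for all N ≥ 1.
Therefore the largest such d is 6.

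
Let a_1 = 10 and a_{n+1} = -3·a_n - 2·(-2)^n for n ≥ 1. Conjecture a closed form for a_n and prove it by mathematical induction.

a_n = (-2)^(n + 1) - 2(-3)^n

Computing the first terms: a_1 = 10, a_2 = -26, a_3 = 70. This suggests a_n = (-2)^(n + 1) - 2(-3)^n.
Base step (n = 1): the formula gives 10 = 10 = a_1.
For the inductive step, assume it holds for an arbitrary p ≥ 1, so a_p = (-2)^(p + 1) - 2(-3)^p.
Then a_{p+1} = -3·a_p - 2·(-2)^p = -3·((-2)^(p + 1) - 2(-3)^p) - 2·(-2)^p = (-2)^(p + 2) - 2(-3)^(p + 1) = (-2)^((p+1) + 1) - 2(-3)^(p+1),
which is the claimed formula at n = p+1.
Hence, by induction on n, the claim holds for every n ≥ 1.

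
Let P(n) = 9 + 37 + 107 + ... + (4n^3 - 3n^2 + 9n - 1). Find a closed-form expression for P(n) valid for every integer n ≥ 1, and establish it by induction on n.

We claim P(n) = n(n^3 + n^2 + 4n + 3) for all n ≥ 1.
Base case (n = 1): P(1) = 9, and the closed form gives 9. They agree.
Suppose the result is true for n = i, so P(i) = i(i^3 + i^2 + 4i + 3).
Then P(i+1) = P(i) + (4i^3 + 9i^2 + 15i + 9) = (i(i^3 + i^2 + 4i + 3)) + (4i^3 + 9i^2 + 15i + 9).
Simplifying, P(i+1) = (i + 1)(i^3 + 4i^2 + 9i + 9) = (i+1)((i+1)^3 + (i+1)^2 + 4(i+1) + 3),
which is the closed form with n = i+1.
This completes the induction.

P(n) = n(n^3 + n^2 + 4n + 3)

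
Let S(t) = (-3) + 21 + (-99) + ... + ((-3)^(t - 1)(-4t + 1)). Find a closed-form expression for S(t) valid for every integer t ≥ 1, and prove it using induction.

We claim S(t) = (-3)^t·t for all t ≥ 1.
When t = 1: S(1) = -3, and the closed form gives -3. They agree.
Inductive step: assume the claim holds for t = p, so S(p) = (-3)^p·p.
Then S(p+1) = S(p) + ((-3)^p(-4p - 3)) = ((-3)^p·p) + ((-3)^p(-4p - 3)).
Simplifying, S(p+1) = (-3)^(p + 1)(p + 1) = (-3)^(p+1)·(p+1),
which is the closed form with t = p+1.
Hence, by induction on t, the claim holds for every t ≥ 1.

S(t) = (-3)^t·t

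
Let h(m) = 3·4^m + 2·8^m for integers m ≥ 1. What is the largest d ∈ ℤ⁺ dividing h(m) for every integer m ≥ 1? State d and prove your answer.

Computing the first values: h(1) = 28 and h(2) = 176; gcd(28, 176) = 4, so d ≤ 4.
We prove 4 | 3·4^m + 2·8^m for all m ≥ 1 by induction on m.
Base step (m = 1): h(1) = 28 = 4·(7), so 4 | h(1).
Inductive step: assume the claim holds for m = j, i.e. 4 | h(j). Then
h(j+1) − 8·h(j) = (3·4^(j+1) + 2·8^(j+1)) − 8·(3·4^j + 2·8^j) = (3)·4^j·(4 − 8) = (-12)·4^j. Since 4 | h(j) by the inductive hypothesis, 4 | 8·h(j); and 4 | -12 since -12 = 4·-3. Therefore 4 | h(j+1).
This completes the induction.
Therefore the largest such d is 4.

d = 4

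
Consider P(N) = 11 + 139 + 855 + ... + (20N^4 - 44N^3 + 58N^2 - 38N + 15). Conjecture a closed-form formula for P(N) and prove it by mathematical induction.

P(N) = N(4N^4 - N^3 + 4N^2 - N + 5)

We claim P(N) = N(4N^4 - N^3 + 4N^2 - N + 5) for all N ≥ 1.
Base case (N = 1): P(1) = 11, and the closed form gives 11. They agree.
For the inductive step, assume it holds for an arbitrary j ≥ 1, so P(j) = j(4j^4 - j^3 + 4j^2 - j + 5).
Then P(j+1) = P(j) + (20j^4 + 36j^3 + 46j^2 + 26j + 11) = (j(4j^4 - j^3 + 4j^2 - j + 5)) + (20j^4 + 36j^3 + 46j^2 + 26j + 11).
Simplifying, P(j+1) = (j + 1)(4j^4 + 15j^3 + 25j^2 + 20j + 11) = (j+1)(4(j+1)^4 - (j+1)^3 + 4(j+1)^2 - (j+1) + 5),
which is the closed form with N = j+1.
By the principle of mathematical induction, the result holds for all N ≥ 1.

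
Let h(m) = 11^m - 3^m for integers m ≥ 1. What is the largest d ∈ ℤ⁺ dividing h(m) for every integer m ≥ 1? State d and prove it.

Computing the first values: h(1) = 8 and h(2) = 112; gcd(8, 112) = 8, so d ≤ 8.
We prove 8 | 11^m - 3^m for all m ≥ 1 by induction on m.
Base case (m = 1): h(1) = 8 = 8·(1), so 8 | h(1).
Inductive step: suppose the statement holds for some i ≥ 1, i.e. 8 | h(i). Then
11^{i+1} − 3^{i+1} = 11·11^i − 3·3^i = 11·(11^i − 3^i) + (8)·3^i. The first term is divisible by 8 by the inductive hypothesis, and the second term (8)·3^i is divisible by 8 since 8 | 8. Hence 8 | h(i+1).
Hence, by induction on m, the claim holds for every m ≥ 1.
Therefore the largest such d is 8.

d = 8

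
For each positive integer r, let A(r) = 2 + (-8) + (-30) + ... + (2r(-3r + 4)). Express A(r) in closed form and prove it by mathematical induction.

A(r) = -r(r + 1)(2r - 3)

We claim A(r) = -r(r + 1)(2r - 3) for all r ≥ 1.
Base case (r = 1): A(1) = 2, and the closed form gives 2. They agree.
For the inductive step, assume it holds for an arbitrary j ≥ 1, so A(j) = j(-2j^2 + j + 3).
Then A(j+1) = A(j) + (-6j^2 - 4j + 2) = (j(-2j^2 + j + 3)) + (-6j^2 - 4j + 2).
Simplifying, A(j+1) = -(j + 1)(j + 2)(2j - 1) = -(j+1)((j+1) + 1)(2(j+1) - 3),
which is the closed form with r = j+1.
By the principle of mathematical induction, the result holds for all r ≥ 1.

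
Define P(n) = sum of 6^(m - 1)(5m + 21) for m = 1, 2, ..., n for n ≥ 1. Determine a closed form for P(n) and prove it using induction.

We claim P(n) = 6^n(n + 4) - 4 for all n ≥ 1.
When n = 1: P(1) = 26, and the closed form gives 26. They agree.
For the inductive step, assume it holds for an arbitrary m ≥ 1, so P(m) = 6^m(m + 4) - 4.
Then P(m+1) = P(m) + (6^m(5m + 26)) = (6^m(m + 4) - 4) + (6^m(5m + 26)).
Simplifying, P(m+1) = 6·6^m·m + 30·6^m - 4 = 6^(m+1)((m+1) + 4) - 4,
which is the closed form with n = m+1.
By the principle of mathematical induction, the result holds for all n ≥ 1.

P(n) = 6^n(n + 4) - 4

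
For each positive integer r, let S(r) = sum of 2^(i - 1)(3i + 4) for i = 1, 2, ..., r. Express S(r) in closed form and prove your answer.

We claim S(r) = 2^r(3r + 1) - 1 for all r ≥ 1.
Base step (r = 1): S(1) = 7, and the closed form gives 7. They agree.
Inductive step: assume the claim holds for r = i, so S(i) = 2^i(3i + 1) - 1.
Then S(i+1) = S(i) + (2^i(3i + 7)) = (2^i(3i + 1) - 1) + (2^i(3i + 7)).
Simplifying, S(i+1) = 6·2^i·i + 8·2^i - 1 = 2^(i+1)(3(i+1) + 1) - 1,
which is the closed form with r = i+1.
Hence, by induction on r, the claim holds for every r ≥ 1.

S(r) = 2^r(3r + 1) - 1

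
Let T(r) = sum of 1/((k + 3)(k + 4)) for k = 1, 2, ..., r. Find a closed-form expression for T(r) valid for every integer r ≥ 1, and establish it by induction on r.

T(r) = r/(4(r + 4))

We claim T(r) = r/(4(r + 4)) for all r ≥ 1.
When r = 1: T(1) = 1/20, and the closed form gives 1/20. They agree.
Inductive step: assume the claim holds for r = k, so T(k) = k/(4(k + 4)).
Then T(k+1) = T(k) + (1/((k + 4)(k + 5))) = (k/(4(k + 4))) + (1/((k + 4)(k + 5))).
Simplifying, T(k+1) = (k + 1)/(4(k + 5)) = (k+1)/(4((k+1) + 4)),
which is the closed form with r = k+1.
By the principle of mathematical induction, the result holds for all r ≥ 1.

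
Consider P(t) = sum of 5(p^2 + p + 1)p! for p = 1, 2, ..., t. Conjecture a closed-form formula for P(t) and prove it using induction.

P(t) = (5t + 5)(t + 1)! - 5

We claim P(t) = (5t + 5)(t + 1)! - 5 for all t ≥ 1.
Base step (t = 1): P(1) = 15, and the closed form gives 15. They agree.
Suppose the result is true for t = p, so P(p) = (5p + 5)(p + 1)! - 5.
Then P(p+1) = P(p) + (5(p^2 + 3p + 3)(p + 1)!) = ((5p + 5)(p + 1)! - 5) + (5(p^2 + 3p + 3)(p + 1)!).
Simplifying, P(p+1) = (5(p+1) + 5)((p+1) + 1)! - 5,
which is the closed form with t = p+1.
By the principle of mathematical induction, the result holds for all t ≥ 1.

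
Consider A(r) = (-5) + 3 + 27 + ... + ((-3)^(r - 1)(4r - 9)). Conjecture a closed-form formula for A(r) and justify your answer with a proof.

We claim A(r) = (-3)^r(-r + 2) - 2 for all r ≥ 1.
When r = 1: A(1) = -5, and the closed form gives -5. They agree.
Inductive step: suppose the statement holds for some i ≥ 1, so A(i) = (-3)^i(-i + 2) - 2.
Then A(i+1) = A(i) + ((-3)^i(4i - 5)) = ((-3)^i(-i + 2) - 2) + ((-3)^i(4i - 5)).
Simplifying, A(i+1) = -(-3)^(i + 1)i + (-3)^(i + 1) - 2 = (-3)^(i+1)(-(i+1) + 2) - 2,
which is the closed form with r = i+1.
By induction, the statement is established for all r ≥ 1.

A(r) = (-3)^r(-r + 2) - 2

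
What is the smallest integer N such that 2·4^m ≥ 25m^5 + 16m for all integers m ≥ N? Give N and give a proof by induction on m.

At m = 10: 2097152 < 2500160, so the inequality fails and N ≥ 11. We prove 2·4^m ≥ 25m^5 + 16m for all m ≥ 11.
Base step (m = 11): 2·4^m = 8388608 and 25m^5 + 16m = 4026451, so 8388608 ≥ 4026451.
For the inductive step, assume it holds for an arbitrary k ≥ 11, so 2·4^k ≥ 25k^5 + 16k.
Then 2·4^(k + 1) = 4·(2·4^k) ≥ 4·(25k^5 + 16k).
Also, for k ≥ 11 we have 4·(25k^5 + 16k) ≥ 25(k+1)^5 + 16(k+1), since 4·(25k^5 + 16k) − (25(k+1)^5 + 16(k+1)) = 75k^5 - 125k^4 - 250k^3 - 250k^2 - 77k - 41, which is nonnegative for all k ≥ 11.
Combining, 2·4^(k + 1) ≥ 25(k+1)^5 + 16(k+1).
By the principle of mathematical induction, the result holds for all m ≥ 11.
Hence the smallest such N is 11.

N = 11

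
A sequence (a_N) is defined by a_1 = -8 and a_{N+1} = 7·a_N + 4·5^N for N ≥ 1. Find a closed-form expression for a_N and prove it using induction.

Computing the first terms: a_1 = -8, a_2 = -36, a_3 = -152. This suggests a_N = -2·5^N + 2·7^(N - 1).
Base case (N = 1): the formula gives -8 = -8 = a_1.
For the inductive step, assume it holds for an arbitrary j ≥ 1, so a_j = -2·5^j + 2·7^(j - 1).
Then a_{j+1} = 7·a_j + 4·5^j = 7·(-2·5^j + 2·7^(j - 1)) + 4·5^j = -2·5^(j + 1) + 2·7^j = -2·5^(j+1) + 2·7^((j+1) - 1),
which is the claimed formula at N = j+1.
By the principle of mathematical induction, the result holds for all N ≥ 1.

a_N = -2·5^N + 2·7^(N - 1)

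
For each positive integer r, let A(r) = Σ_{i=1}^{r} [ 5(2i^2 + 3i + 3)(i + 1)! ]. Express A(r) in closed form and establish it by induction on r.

We claim A(r) = (10r + 5)(r + 2)! - 10 for all r ≥ 1.
When r = 1: A(1) = 80, and the closed form gives 80. They agree.
Inductive step: assume the claim holds for r = i, so A(i) = (10i + 5)(i + 2)! - 10.
Then A(i+1) = A(i) + (5(2i^2 + 7i + 8)(i + 2)!) = ((10i + 5)(i + 2)! - 10) + (5(2i^2 + 7i + 8)(i + 2)!).
Simplifying, A(i+1) = (10(i+1) + 5)((i+1) + 2)! - 10,
which is the closed form with r = i+1.
By induction, the statement is established for all r ≥ 1.

A(r) = (10r + 5)(r + 2)! - 10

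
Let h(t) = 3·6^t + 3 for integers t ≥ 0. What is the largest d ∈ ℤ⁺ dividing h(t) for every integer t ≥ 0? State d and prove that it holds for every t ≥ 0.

d = 3

Computing the first values: h(0) = 6 and h(1) = 21; gcd(6, 21) = 3, so d ≤ 3.
We prove 3 | 3·6^t + 3 for all t ≥ 0 by induction on t.
Base step (t = 0): h(0) = 6 = 3·(2), so 3 | h(0).
Suppose the result is true for t = i, i.e. 3 | h(i). Then
h(i+1) = 3·6^(i+1) + 3 = 6·(3·6^i + 3) - 15 = 6·h(i) - 15. The first term is divisible by 3 by the inductive hypothesis, and -15 is divisible by 3. Hence 3 | h(i+1).
Hence, by induction on t, the claim holds for every t ≥ 0.
Therefore the largest such d is 3.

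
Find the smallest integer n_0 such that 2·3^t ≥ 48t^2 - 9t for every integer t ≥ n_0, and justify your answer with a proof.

n_0 = 7

At t = 6: 1458 < 1674, so the inequality fails and n_0 ≥ 7. We prove 2·3^t ≥ 48t^2 - 9t for all t ≥ 7.
Base case (t = 7): 2·3^t = 4374 and 48t^2 - 9t = 2289, so 4374 ≥ 2289.
For the inductive step, assume it holds for an arbitrary j ≥ 7, so 2·3^j ≥ 48j^2 - 9j.
Then 2·3^(j + 1) = 3·(2·3^j) ≥ 3·(48j^2 - 9j).
Also, for j ≥ 7 we have 3·(48j^2 - 9j) ≥ 48(j+1)^2 - 9(j+1), since 3·(48j^2 - 9j) − (48(j+1)^2 - 9(j+1)) = 96j^2 - 114j - 39, which is nonnegative for all j ≥ 7.
Combining, 2·3^(j + 1) ≥ 48(j+1)^2 - 9(j+1).
Hence, by induction on t, the claim holds for every t ≥ 7.
Hence the smallest such n_0 is 7.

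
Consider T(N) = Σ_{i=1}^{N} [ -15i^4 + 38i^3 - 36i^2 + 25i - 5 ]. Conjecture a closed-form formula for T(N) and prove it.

T(N) = -N(3N^4 - 2N^3 - 2N^2 - 4N - 2)

We claim T(N) = -N(3N^4 - 2N^3 - 2N^2 - 4N - 2) for all N ≥ 1.
When N = 1: T(1) = 7, and the closed form gives 7. They agree.
For the inductive step, assume it holds for an arbitrary i ≥ 1, so T(i) = i(-3i^4 + 2i^3 + 2i^2 + 4i + 2).
Then T(i+1) = T(i) + (-15i^4 - 22i^3 - 12i^2 + 7i + 7) = (i(-3i^4 + 2i^3 + 2i^2 + 4i + 2)) + (-15i^4 - 22i^3 - 12i^2 + 7i + 7).
Simplifying, T(i+1) = -(i + 1)(3i^4 + 10i^3 + 10i^2 - 2i - 7) = -(i+1)(3(i+1)^4 - 2(i+1)^3 - 2(i+1)^2 - 4(i+1) - 2),
which is the closed form with N = i+1.
This completes the induction.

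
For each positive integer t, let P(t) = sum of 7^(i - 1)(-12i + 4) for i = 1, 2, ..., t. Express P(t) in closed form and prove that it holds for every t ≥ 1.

We claim P(t) = 7^t(-2t + 1) - 1 for all t ≥ 1.
Base case (t = 1): P(1) = -8, and the closed form gives -8. They agree.
Suppose the result is true for t = i, so P(i) = 7^i(-2i + 1) - 1.
Then P(i+1) = P(i) + (7^i(-12i - 8)) = (7^i(-2i + 1) - 1) + (7^i(-12i - 8)).
Simplifying, P(i+1) = -14·7^i·i - 7·7^i - 1 = 7^(i+1)(-2(i+1) + 1) - 1,
which is the closed form with t = i+1.
By the principle of mathematical induction, the result holds for all t ≥ 1.

P(t) = 7^t(-2t + 1) - 1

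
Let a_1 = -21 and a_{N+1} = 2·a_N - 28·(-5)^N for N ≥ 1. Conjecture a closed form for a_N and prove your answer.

Computing the first terms: a_1 = -21, a_2 = 98, a_3 = -504. This suggests a_N = 4(-5)^N - 2^(N - 1).
Base step (N = 1): the formula gives -21 = -21 = a_1.
Suppose the result is true for N = j, so a_j = 4(-5)^j - 2^(j - 1).
Then a_{j+1} = 2·a_j - 28·(-5)^j = 2·(4(-5)^j - 2^(j - 1)) - 28·(-5)^j = 4(-5)^(j + 1) - 2^j = 4(-5)^(j+1) - 2^((j+1) - 1),
which is the claimed formula at N = j+1.
By the principle of mathematical induction, the result holds for all N ≥ 1.

a_N = 4(-5)^N - 2^(N - 1)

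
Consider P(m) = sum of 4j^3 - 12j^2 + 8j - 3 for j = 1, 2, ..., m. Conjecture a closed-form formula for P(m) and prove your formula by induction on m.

We claim P(m) = m(m^3 - 2m^2 - m - 1) for all m ≥ 1.
When m = 1: P(1) = -3, and the closed form gives -3. They agree.
Suppose the result is true for m = j, so P(j) = j(j^3 - 2j^2 - j - 1).
Then P(j+1) = P(j) + (4j^3 - 4j - 3) = (j(j^3 - 2j^2 - j - 1)) + (4j^3 - 4j - 3).
Simplifying, P(j+1) = (j + 1)(j^3 + j^2 - 2j - 3) = (j+1)((j+1)^3 - 2(j+1)^2 - (j+1) - 1),
which is the closed form with m = j+1.
By induction, the statement is established for all m ≥ 1.

P(m) = m(m^3 - 2m^2 - m - 1)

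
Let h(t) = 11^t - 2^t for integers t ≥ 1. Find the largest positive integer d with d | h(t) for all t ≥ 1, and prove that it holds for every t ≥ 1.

d = 9

Computing the first values: h(1) = 9 and h(2) = 117; gcd(9, 117) = 9, so d ≤ 9.
We prove 9 | 11^t - 2^t for all t ≥ 1 by induction on t.
Base step (t = 1): h(1) = 9 = 9·(1), so 9 | h(1).
Inductive step: suppose the statement holds for some j ≥ 1, i.e. 9 | h(j). Then
11^{j+1} − 2^{j+1} = 11·11^j − 2·2^j = 11·(11^j − 2^j) + (9)·2^j. The first term is divisible by 9 by the inductive hypothesis, and the second term (9)·2^j is divisible by 9 since 9 | 9. Hence 9 | h(j+1).
By induction, the statement is established for all t ≥ 1.
Therefore the largest such d is 9.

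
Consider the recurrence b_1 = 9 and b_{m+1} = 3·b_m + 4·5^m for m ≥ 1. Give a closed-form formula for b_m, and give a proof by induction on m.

b_m = -3^(m - 1) + 2·5^m

Computing the first terms: b_1 = 9, b_2 = 47, b_3 = 241. This suggests b_m = -3^(m - 1) + 2·5^m.
For the base case m = 1: the formula gives 9 = 9 = b_1.
Inductive step: suppose the statement holds for some i ≥ 1, so b_i = -3^(i - 1) + 2·5^i.
Then b_{i+1} = 3·b_i + 4·5^i = 3·(-3^(i - 1) + 2·5^i) + 4·5^i = -3^i + 2·5^(i + 1) = -3^((i+1) - 1) + 2·5^(i+1),
which is the claimed formula at m = i+1.
By the principle of mathematical induction, the result holds for all m ≥ 1.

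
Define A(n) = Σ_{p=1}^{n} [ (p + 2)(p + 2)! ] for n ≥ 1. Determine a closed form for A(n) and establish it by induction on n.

A(n) = (n + 3)! - 6

We claim A(n) = (n + 3)! - 6 for all n ≥ 1.
When n = 1: A(1) = 18, and the closed form gives 18. They agree.
Inductive step: assume the claim holds for n = p, so A(p) = (p + 3)! - 6.
Then A(p+1) = A(p) + ((p + 3)(p + 3)!) = ((p + 3)! - 6) + ((p + 3)(p + 3)!).
Simplifying, A(p+1) = ((p+1) + 3)! - 6,
which is the closed form with n = p+1.
This completes the induction.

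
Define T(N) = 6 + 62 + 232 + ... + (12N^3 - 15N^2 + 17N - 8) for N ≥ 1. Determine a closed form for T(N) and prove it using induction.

We claim T(N) = N(3N^3 + N^2 + 4N - 2) for all N ≥ 1.
Base case (N = 1): T(1) = 6, and the closed form gives 6. They agree.
Inductive step: suppose the statement holds for some r ≥ 1, so T(r) = r(3r^3 + r^2 + 4r - 2).
Then T(r+1) = T(r) + (12r^3 + 21r^2 + 23r + 6) = (r(3r^3 + r^2 + 4r - 2)) + (12r^3 + 21r^2 + 23r + 6).
Simplifying, T(r+1) = (r + 1)(3r^3 + 10r^2 + 15r + 6) = (r+1)(3(r+1)^3 + (r+1)^2 + 4(r+1) - 2),
which is the closed form with N = r+1.
By the principle of mathematical induction, the result holds for all N ≥ 1.

T(N) = N(3N^3 + N^2 + 4N - 2)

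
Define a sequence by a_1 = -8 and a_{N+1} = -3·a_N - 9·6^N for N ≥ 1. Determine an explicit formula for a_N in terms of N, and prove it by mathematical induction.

Computing the first terms: a_1 = -8, a_2 = -30, a_3 = -234. This suggests a_N = -2(-3)^(N - 1) - 6^N.
Base step (N = 1): the formula gives -8 = -8 = a_1.
Inductive step: assume the claim holds for N = i, so a_i = -2(-3)^(i - 1) - 6^i.
Then a_{i+1} = -3·a_i - 9·6^i = -3·(-2(-3)^(i - 1) - 6^i) - 9·6^i = -2(-3)^i - 6^(i + 1) = -2(-3)^((i+1) - 1) - 6^(i+1),
which is the claimed formula at N = i+1.
Hence, by induction on N, the claim holds for every N ≥ 1.

a_N = -2(-3)^(N - 1) - 6^N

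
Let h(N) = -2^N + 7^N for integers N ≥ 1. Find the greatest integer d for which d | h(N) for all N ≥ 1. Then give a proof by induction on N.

Computing the first values: h(1) = 5 and h(2) = 45; gcd(5, 45) = 5, so d ≤ 5.
We prove 5 | -2^N + 7^N for all N ≥ 1 by induction on N.
Base case (N = 1): h(1) = 5 = 5·(1), so 5 | h(1).
Inductive step: suppose the statement holds for some k ≥ 1, i.e. 5 | h(k). Then
7^{k+1} − 2^{k+1} = 7·7^k − 2·2^k = 7·(7^k − 2^k) + (5)·2^k. The first term is divisible by 5 by the inductive hypothesis, and the second term (5)·2^k is divisible by 5 since 5 | 5. Hence 5 | h(k+1).
By the principle of mathematical induction, the result holds for all N ≥ 1.
Therefore the largest such d is 5.

d = 5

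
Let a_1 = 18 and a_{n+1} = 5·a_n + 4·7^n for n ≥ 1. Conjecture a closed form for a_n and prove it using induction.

a_n = 4·5^(n - 1) + 2·7^n

Computing the first terms: a_1 = 18, a_2 = 118, a_3 = 786. This suggests a_n = 4·5^(n - 1) + 2·7^n.
Base case (n = 1): the formula gives 18 = 18 = a_1.
Inductive step: assume the claim holds for n = r, so a_r = 4·5^(r - 1) + 2·7^r.
Then a_{r+1} = 5·a_r + 4·7^r = 5·(4·5^(r - 1) + 2·7^r) + 4·7^r = 4·5^r + 2·7^(r + 1) = 4·5^((r+1) - 1) + 2·7^(r+1),
which is the claimed formula at n = r+1.
This completes the induction.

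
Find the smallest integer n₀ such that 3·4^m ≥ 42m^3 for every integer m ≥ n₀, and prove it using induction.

At m = 5: 3072 < 5250, so the inequality fails and n₀ ≥ 6. We prove 3·4^m ≥ 42m^3 for all m ≥ 6.
For the base case m = 6: 3·4^m = 12288 and 42m^3 = 9072, so 12288 ≥ 9072.
Inductive step: assume the claim holds for m = k, so 3·4^k ≥ 42k^3.
Then 3·4^(k + 1) = 4·(3·4^k) ≥ 4·(42k^3).
Also, for k ≥ 6 we have 4·(42k^3) ≥ 42(k+1)^3, since 4 ≥ (1 + 1/k)^3 for all k ≥ 6.
Combining, 3·4^(k + 1) ≥ 42(k+1)^3.
By the principle of mathematical induction, the result holds for all m ≥ 6.
Hence the smallest such n₀ is 6.

n₀ = 6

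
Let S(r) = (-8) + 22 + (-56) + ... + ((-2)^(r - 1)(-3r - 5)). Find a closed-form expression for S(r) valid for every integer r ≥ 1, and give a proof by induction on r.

We claim S(r) = (-2)^r(r + 2) - 2 for all r ≥ 1.
Base case (r = 1): S(1) = -8, and the closed form gives -8. They agree.
Inductive step: suppose the statement holds for some j ≥ 1, so S(j) = (-2)^j(j + 2) - 2.
Then S(j+1) = S(j) + ((-2)^j(-3j - 8)) = ((-2)^j(j + 2) - 2) + ((-2)^j(-3j - 8)).
Simplifying, S(j+1) = -2(-2)^j·j - 6(-2)^j - 2 = (-2)^(j+1)((j+1) + 2) - 2,
which is the closed form with r = j+1.
By induction, the statement is established for all r ≥ 1.

S(r) = (-2)^r(r + 2) - 2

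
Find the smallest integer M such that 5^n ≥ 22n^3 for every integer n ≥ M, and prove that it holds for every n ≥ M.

At n = 4: 625 < 1408, so the inequality fails and M ≥ 5. We prove 5^n ≥ 22n^3 for all n ≥ 5.
Base step (n = 5): 5^n = 3125 and 22n^3 = 2750, so 3125 ≥ 2750.
Inductive step: suppose the statement holds for some r ≥ 5, so 5^r ≥ 22r^3.
Then 5^(r + 1) = 5·(5^r) ≥ 5·(22r^3).
Also, for r ≥ 5 we have 5·(22r^3) ≥ 22(r+1)^3, since 5 ≥ (1 + 1/r)^3 for all r ≥ 5.
Combining, 5^(r + 1) ≥ 22(r+1)^3.
This completes the induction.
Hence the smallest such M is 5.

M = 5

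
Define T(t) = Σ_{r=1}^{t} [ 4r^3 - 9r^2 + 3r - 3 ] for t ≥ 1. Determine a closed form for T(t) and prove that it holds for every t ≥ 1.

We claim T(t) = t(t^3 - t^2 - 2t - 3) for all t ≥ 1.
Base step (t = 1): T(1) = -5, and the closed form gives -5. They agree.
For the inductive step, assume it holds for an arbitrary r ≥ 1, so T(r) = r(r^3 - r^2 - 2r - 3).
Then T(r+1) = T(r) + (4r^3 + 3r^2 - 3r - 5) = (r(r^3 - r^2 - 2r - 3)) + (4r^3 + 3r^2 - 3r - 5).
Simplifying, T(r+1) = (r + 1)(r^3 + 2r^2 - r - 5) = (r+1)((r+1)^3 - (r+1)^2 - 2(r+1) - 3),
which is the closed form with t = r+1.
By induction, the statement is established for all t ≥ 1.

T(t) = t(t^3 - t^2 - 2t - 3)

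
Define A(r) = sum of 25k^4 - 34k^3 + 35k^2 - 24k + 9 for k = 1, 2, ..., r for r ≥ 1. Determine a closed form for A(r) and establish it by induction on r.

A(r) = r(5r^4 + 4r^3 + 3r^2 - 3r + 2)

We claim A(r) = r(5r^4 + 4r^3 + 3r^2 - 3r + 2) for all r ≥ 1.
For the base case r = 1: A(1) = 11, and the closed form gives 11. They agree.
Inductive step: suppose the statement holds for some k ≥ 1, so A(k) = k(5k^4 + 4k^3 + 3k^2 - 3k + 2).
Then A(k+1) = A(k) + (25k^4 + 66k^3 + 83k^2 + 44k + 11) = (k(5k^4 + 4k^3 + 3k^2 - 3k + 2)) + (25k^4 + 66k^3 + 83k^2 + 44k + 11).
Simplifying, A(k+1) = (k + 1)(5k^4 + 24k^3 + 45k^2 + 35k + 11) = (k+1)(5(k+1)^4 + 4(k+1)^3 + 3(k+1)^2 - 3(k+1) + 2),
which is the closed form with r = k+1.
By the principle of mathematical induction, the result holds for all r ≥ 1.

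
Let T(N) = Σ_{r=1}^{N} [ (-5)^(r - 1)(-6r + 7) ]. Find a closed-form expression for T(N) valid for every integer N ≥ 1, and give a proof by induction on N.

T(N) = (-5)^N(N - 1) + 1

We claim T(N) = (-5)^N(N - 1) + 1 for all N ≥ 1.
Base step (N = 1): T(1) = 1, and the closed form gives 1. They agree.
Inductive step: suppose the statement holds for some r ≥ 1, so T(r) = (-5)^r(r - 1) + 1.
Then T(r+1) = T(r) + ((-5)^r(-6r + 1)) = ((-5)^r(r - 1) + 1) + ((-5)^r(-6r + 1)).
Simplifying, T(r+1) = (-5)^(r + 1)r + 1 = (-5)^(r+1)((r+1) - 1) + 1,
which is the closed form with N = r+1.
By induction, the statement is established for all N ≥ 1.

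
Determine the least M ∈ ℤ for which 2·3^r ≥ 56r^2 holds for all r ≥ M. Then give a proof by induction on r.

M = 7

At r = 6: 1458 < 2016, so the inequality fails and M ≥ 7. We prove 2·3^r ≥ 56r^2 for all r ≥ 7.
When r = 7: 2·3^r = 4374 and 56r^2 = 2744, so 4374 ≥ 2744.
Inductive step: assume the claim holds for r = m, so 2·3^m ≥ 56m^2.
Then 2·3^(m + 1) = 3·(2·3^m) ≥ 3·(56m^2).
Also, for m ≥ 7 we have 3·(56m^2) ≥ 56(m+1)^2, since 3 ≥ (1 + 1/m)^2 for all m ≥ 7.
Combining, 2·3^(m + 1) ≥ 56(m+1)^2.
By the principle of mathematical induction, the result holds for all r ≥ 7.
Hence the smallest such M is 7.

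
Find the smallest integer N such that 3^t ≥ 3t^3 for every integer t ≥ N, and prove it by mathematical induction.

N = 6

At t = 5: 243 < 375, so the inequality fails and N ≥ 6. We prove 3^t ≥ 3t^3 for all t ≥ 6.
For the base case t = 6: 3^t = 729 and 3t^3 = 648, so 729 ≥ 648.
Suppose the result is true for t = k, so 3^k ≥ 3k^3.
Then 3^(k + 1) = 3·(3^k) ≥ 3·(3k^3).
Also, for k ≥ 6 we have 3·(3k^3) ≥ 3(k+1)^3, since 3 ≥ (1 + 1/k)^3 for all k ≥ 6.
Combining, 3^(k + 1) ≥ 3(k+1)^3.
This completes the induction.
Hence the smallest such N is 6.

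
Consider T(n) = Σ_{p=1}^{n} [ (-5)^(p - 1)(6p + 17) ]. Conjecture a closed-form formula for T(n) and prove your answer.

T(n) = -(-5)^n(n + 3) + 3

We claim T(n) = -(-5)^n(n + 3) + 3 for all n ≥ 1.
Base step (n = 1): T(1) = 23, and the closed form gives 23. They agree.
Inductive step: assume the claim holds for n = p, so T(p) = -(-5)^p(p + 3) + 3.
Then T(p+1) = T(p) + ((-5)^p(6p + 23)) = (-(-5)^p(p + 3) + 3) + ((-5)^p(6p + 23)).
Simplifying, T(p+1) = 5(-5)^p·p + 20(-5)^p + 3 = -(-5)^(p+1)((p+1) + 3) + 3,
which is the closed form with n = p+1.
This completes the induction.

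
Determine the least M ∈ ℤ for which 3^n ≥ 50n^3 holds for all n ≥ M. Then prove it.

At n = 9: 19683 < 36450, so the inequality fails and M ≥ 10. We prove 3^n ≥ 50n^3 for all n ≥ 10.
When n = 10: 3^n = 59049 and 50n^3 = 50000, so 59049 ≥ 50000.
Inductive step: assume the claim holds for n = i, so 3^i ≥ 50i^3.
Then 3^(i + 1) = 3·(3^i) ≥ 3·(50i^3).
Also, for i ≥ 10 we have 3·(50i^3) ≥ 50(i+1)^3, since 3 ≥ (1 + 1/i)^3 for all i ≥ 10.
Combining, 3^(i + 1) ≥ 50(i+1)^3.
By induction, the statement is established for all n ≥ 10.
Hence the smallest such M is 10.

M = 10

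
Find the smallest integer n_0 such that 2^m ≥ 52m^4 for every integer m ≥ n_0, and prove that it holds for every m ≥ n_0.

n_0 = 25

At m = 24: 16777216 < 17252352, so the inequality fails and n_0 ≥ 25. We prove 2^m ≥ 52m^4 for all m ≥ 25.
For the base case m = 25: 2^m = 33554432 and 52m^4 = 20312500, so 33554432 ≥ 20312500.
Suppose the result is true for m = j, so 2^j ≥ 52j^4.
Then 2^(j + 1) = 2·(2^j) ≥ 2·(52j^4).
Also, for j ≥ 25 we have 2·(52j^4) ≥ 52(j+1)^4, since 2 ≥ (1 + 1/j)^4 for all j ≥ 25.
Combining, 2^(j + 1) ≥ 52(j+1)^4.
By the principle of mathematical induction, the result holds for all m ≥ 25.
Hence the smallest such n_0 is 25.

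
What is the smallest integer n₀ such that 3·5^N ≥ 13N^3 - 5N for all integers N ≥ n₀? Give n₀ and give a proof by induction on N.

n₀ = 3

At N = 2: 75 < 94, so the inequality fails and n₀ ≥ 3. We prove 3·5^N ≥ 13N^3 - 5N for all N ≥ 3.
Base step (N = 3): 3·5^N = 375 and 13N^3 - 5N = 336, so 375 ≥ 336.
Inductive step: suppose the statement holds for some j ≥ 3, so 3·5^j ≥ 13j^3 - 5j.
Then 3·5^(j + 1) = 5·(3·5^j) ≥ 5·(13j^3 - 5j).
Also, for j ≥ 3 we have 5·(13j^3 - 5j) ≥ 13(j+1)^3 - 5(j+1), since 5·(13j^3 - 5j) − (13(j+1)^3 - 5(j+1)) = 52j^3 - 39j^2 - 59j - 8, which is nonnegative for all j ≥ 3.
Combining, 3·5^(j + 1) ≥ 13(j+1)^3 - 5(j+1).
Hence, by induction on N, the claim holds for every N ≥ 3.
Hence the smallest such n₀ is 3.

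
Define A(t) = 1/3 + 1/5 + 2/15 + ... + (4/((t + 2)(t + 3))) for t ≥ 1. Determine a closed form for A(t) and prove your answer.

A(t) = 4t/(3(t + 3))

We claim A(t) = 4t/(3(t + 3)) for all t ≥ 1.
Base step (t = 1): A(1) = 1/3, and the closed form gives 1/3. They agree.
Suppose the result is true for t = r, so A(r) = 4r/(3(r + 3)).
Then A(r+1) = A(r) + (4/((r + 3)(r + 4))) = (4r/(3(r + 3))) + (4/((r + 3)(r + 4))).
Simplifying, A(r+1) = 4(r + 1)/(3(r + 4)) = 4(r+1)/(3((r+1) + 3)),
which is the closed form with t = r+1.
By induction, the statement is established for all t ≥ 1.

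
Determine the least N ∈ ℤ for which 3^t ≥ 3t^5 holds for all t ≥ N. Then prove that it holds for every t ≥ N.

At t = 12: 531441 < 746496, so the inequality fails and N ≥ 13. We prove 3^t ≥ 3t^5 for all t ≥ 13.
Base step (t = 13): 3^t = 1594323 and 3t^5 = 1113879, so 1594323 ≥ 1113879.
Inductive step: suppose the statement holds for some j ≥ 13, so 3^j ≥ 3j^5.
Then 3^(j + 1) = 3·(3^j) ≥ 3·(3j^5).
Also, for j ≥ 13 we have 3·(3j^5) ≥ 3(j+1)^5, since 3 ≥ (1 + 1/j)^5 for all j ≥ 13.
Combining, 3^(j + 1) ≥ 3(j+1)^5.
By induction, the statement is established for all t ≥ 13.
Hence the smallest such N is 13.

N = 13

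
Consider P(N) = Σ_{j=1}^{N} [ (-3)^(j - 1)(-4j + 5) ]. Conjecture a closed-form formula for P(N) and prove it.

We claim P(N) = (-3)^N(N - 1) + 1 for all N ≥ 1.
When N = 1: P(1) = 1, and the closed form gives 1. They agree.
For the inductive step, assume it holds for an arbitrary j ≥ 1, so P(j) = (-3)^j(j - 1) + 1.
Then P(j+1) = P(j) + ((-3)^j(-4j + 1)) = ((-3)^j(j - 1) + 1) + ((-3)^j(-4j + 1)).
Simplifying, P(j+1) = (-3)^(j + 1)j + 1 = (-3)^(j+1)((j+1) - 1) + 1,
which is the closed form with N = j+1.
By the principle of mathematical induction, the result holds for all N ≥ 1.

P(N) = (-3)^N(N - 1) + 1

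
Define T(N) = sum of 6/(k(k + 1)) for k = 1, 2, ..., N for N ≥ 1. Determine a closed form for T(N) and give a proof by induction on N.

T(N) = 6N/(N + 1)

We claim T(N) = 6N/(N + 1) for all N ≥ 1.
Base case (N = 1): T(1) = 3, and the closed form gives 3. They agree.
Inductive step: suppose the statement holds for some k ≥ 1, so T(k) = 6k/(k + 1).
Then T(k+1) = T(k) + (6/((k + 1)(k + 2))) = (6k/(k + 1)) + (6/((k + 1)(k + 2))).
Simplifying, T(k+1) = 6(k + 1)/(k + 2) = 6(k+1)/((k+1) + 1),
which is the closed form with N = k+1.
This completes the induction.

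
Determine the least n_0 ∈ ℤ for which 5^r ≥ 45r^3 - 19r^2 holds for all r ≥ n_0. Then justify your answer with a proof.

At r = 5: 3125 < 5150, so the inequality fails and n_0 ≥ 6. We prove 5^r ≥ 45r^3 - 19r^2 for all r ≥ 6.
Base step (r = 6): 5^r = 15625 and 45r^3 - 19r^2 = 9036, so 15625 ≥ 9036.
For the inductive step, assume it holds for an arbitrary j ≥ 6, so 5^j ≥ 45j^3 - 19j^2.
Then 5^(j + 1) = 5·(5^j) ≥ 5·(45j^3 - 19j^2).
Also, for j ≥ 6 we have 5·(45j^3 - 19j^2) ≥ 45(j+1)^3 - 19(j+1)^2, since 5·(45j^3 - 19j^2) − (45(j+1)^3 - 19(j+1)^2) = 180j^3 - 211j^2 - 97j - 26, which is nonnegative for all j ≥ 6.
Combining, 5^(j + 1) ≥ 45(j+1)^3 - 19(j+1)^2.
By induction, the statement is established for all r ≥ 6.
Hence the smallest such n_0 is 6.

n_0 = 6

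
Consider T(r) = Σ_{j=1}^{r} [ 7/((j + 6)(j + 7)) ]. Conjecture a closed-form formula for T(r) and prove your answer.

T(r) = r/(r + 7)

We claim T(r) = r/(r + 7) for all r ≥ 1.
For the base case r = 1: T(1) = 1/8, and the closed form gives 1/8. They agree.
Inductive step: assume the claim holds for r = j, so T(j) = j/(j + 7).
Then T(j+1) = T(j) + (7/((j + 7)(j + 8))) = (j/(j + 7)) + (7/((j + 7)(j + 8))).
Simplifying, T(j+1) = (j + 1)/(j + 8) = (j+1)/((j+1) + 7),
which is the closed form with r = j+1.
This completes the induction.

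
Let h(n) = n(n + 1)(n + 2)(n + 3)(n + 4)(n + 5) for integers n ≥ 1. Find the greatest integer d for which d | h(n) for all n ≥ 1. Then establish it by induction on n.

Computing the first values: h(1) = 720 and h(2) = 5040; gcd(720, 5040) = 720, so d ≤ 720.
We prove 720 | n(n + 1)(n + 2)(n + 3)(n + 4)(n + 5) for all n ≥ 1 by induction on n.
Base step (n = 1): h(1) = 720 = 720·(1), so 720 | h(1).
Inductive step: suppose the statement holds for some j ≥ 1, i.e. 720 | h(j). Then
h(j+1) − h(j) = (j+1)·(j+2)·(j+3)·(j+4)·(j+5)·(j+6) − j·(j+1)·(j+2)·(j+3)·(j+4)·(j+5) = (j+1)·(j+2)·(j+3)·(j+4)·(j+5)·[(j+6) − j] = 6·(j+1)·(j+2)·(j+3)·(j+4)·(j+5). The product of 5 consecutive integers is divisible by (5)! = 120, so h(j+1) − h(j) is divisible by 6·120 = 720. By the inductive hypothesis 720 | h(j), hence 720 | h(j+1).
By induction, the statement is established for all n ≥ 1.
Therefore the largest such d is 720.

d = 720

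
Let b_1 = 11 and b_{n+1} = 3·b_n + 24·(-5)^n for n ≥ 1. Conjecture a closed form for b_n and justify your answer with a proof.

b_n = -3(-5)^n - 4·3^(n - 1)

Computing the first terms: b_1 = 11, b_2 = -87, b_3 = 339. This suggests b_n = -3(-5)^n - 4·3^(n - 1).
Base case (n = 1): the formula gives 11 = 11 = b_1.
For the inductive step, assume it holds for an arbitrary p ≥ 1, so b_p = -3(-5)^p - 4·3^(p - 1).
Then b_{p+1} = 3·b_p + 24·(-5)^p = 3·(-3(-5)^p - 4·3^(p - 1)) + 24·(-5)^p = -3(-5)^(p + 1) - 4·3^p = -3(-5)^(p+1) - 4·3^((p+1) - 1),
which is the claimed formula at n = p+1.
This completes the induction.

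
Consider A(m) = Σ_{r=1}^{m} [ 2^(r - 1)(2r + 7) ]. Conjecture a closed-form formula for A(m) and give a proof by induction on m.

A(m) = 2^m(2m + 5) - 5

We claim A(m) = 2^m(2m + 5) - 5 for all m ≥ 1.
When m = 1: A(1) = 9, and the closed form gives 9. They agree.
Suppose the result is true for m = r, so A(r) = 2^r(2r + 5) - 5.
Then A(r+1) = A(r) + (2^r(2r + 9)) = (2^r(2r + 5) - 5) + (2^r(2r + 9)).
Simplifying, A(r+1) = 4·2^r·r + 14·2^r - 5 = 2^(r+1)(2(r+1) + 5) - 5,
which is the closed form with m = r+1.
This completes the induction.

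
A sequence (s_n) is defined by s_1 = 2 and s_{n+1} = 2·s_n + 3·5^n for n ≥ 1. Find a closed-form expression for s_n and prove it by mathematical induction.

s_n = -3·2^(n - 1) + 5^n

Computing the first terms: s_1 = 2, s_2 = 19, s_3 = 113. This suggests s_n = -3·2^(n - 1) + 5^n.
Base step (n = 1): the formula gives 2 = 2 = s_1.
Inductive step: assume the claim holds for n = p, so s_p = -3·2^(p - 1) + 5^p.
Then s_{p+1} = 2·s_p + 3·5^p = 2·(-3·2^(p - 1) + 5^p) + 3·5^p = -3·2^p + 5^(p + 1) = -3·2^((p+1) - 1) + 5^(p+1),
which is the claimed formula at n = p+1.
By induction, the statement is established for all n ≥ 1.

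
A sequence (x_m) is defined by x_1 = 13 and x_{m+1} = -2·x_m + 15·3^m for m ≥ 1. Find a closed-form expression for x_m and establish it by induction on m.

x_m = (-2)^(m + 1) + 3^(m + 1)

Computing the first terms: x_1 = 13, x_2 = 19, x_3 = 97. This suggests x_m = (-2)^(m + 1) + 3^(m + 1).
Base case (m = 1): the formula gives 13 = 13 = x_1.
For the inductive step, assume it holds for an arbitrary p ≥ 1, so x_p = (-2)^(p + 1) + 3^(p + 1).
Then x_{p+1} = -2·x_p + 15·3^p = -2·((-2)^(p + 1) + 3^(p + 1)) + 15·3^p = (-2)^(p + 2) + 3^(p + 2) = (-2)^((p+1) + 1) + 3^((p+1) + 1),
which is the claimed formula at m = p+1.
Hence, by induction on m, the claim holds for every m ≥ 1.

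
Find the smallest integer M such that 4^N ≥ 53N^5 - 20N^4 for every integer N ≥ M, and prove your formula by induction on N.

At N = 11: 4194304 < 8242883, so the inequality fails and M ≥ 12. We prove 4^N ≥ 53N^5 - 20N^4 for all N ≥ 12.
Base case (N = 12): 4^N = 16777216 and 53N^5 - 20N^4 = 12773376, so 16777216 ≥ 12773376.
For the inductive step, assume it holds for an arbitrary r ≥ 12, so 4^r ≥ 53r^5 - 20r^4.
Then 4^(r + 1) = 4·(4^r) ≥ 4·(53r^5 - 20r^4).
Also, for r ≥ 12 we have 4·(53r^5 - 20r^4) ≥ 53(r+1)^5 - 20(r+1)^4, since 4·(53r^5 - 20r^4) − (53(r+1)^5 - 20(r+1)^4) = 159r^5 - 325r^4 - 450r^3 - 410r^2 - 185r - 33, which is nonnegative for all r ≥ 12.
Combining, 4^(r + 1) ≥ 53(r+1)^5 - 20(r+1)^4.
This completes the induction.
Hence the smallest such M is 12.

M = 12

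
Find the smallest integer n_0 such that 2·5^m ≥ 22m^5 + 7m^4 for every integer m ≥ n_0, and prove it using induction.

n_0 = 8

At m = 7: 156250 < 386561, so the inequality fails and n_0 ≥ 8. We prove 2·5^m ≥ 22m^5 + 7m^4 for all m ≥ 8.
For the base case m = 8: 2·5^m = 781250 and 22m^5 + 7m^4 = 749568, so 781250 ≥ 749568.
For the inductive step, assume it holds for an arbitrary r ≥ 8, so 2·5^r ≥ 22r^5 + 7r^4.
Then 2·5^(r + 1) = 5·(2·5^r) ≥ 5·(22r^5 + 7r^4).
Also, for r ≥ 8 we have 5·(22r^5 + 7r^4) ≥ 22(r+1)^5 + 7(r+1)^4, since 5·(22r^5 + 7r^4) − (22(r+1)^5 + 7(r+1)^4) = 88r^5 - 82r^4 - 248r^3 - 262r^2 - 138r - 29, which is nonnegative for all r ≥ 8.
Combining, 2·5^(r + 1) ≥ 22(r+1)^5 + 7(r+1)^4.
This completes the induction.
Hence the smallest such n_0 is 8.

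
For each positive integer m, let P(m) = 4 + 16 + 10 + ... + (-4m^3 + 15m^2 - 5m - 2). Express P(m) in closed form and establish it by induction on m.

P(m) = -m(m^3 - 3m^2 - 4m + 2)

We claim P(m) = -m(m^3 - 3m^2 - 4m + 2) for all m ≥ 1.
For the base case m = 1: P(1) = 4, and the closed form gives 4. They agree.
For the inductive step, assume it holds for an arbitrary j ≥ 1, so P(j) = j(-j^3 + 3j^2 + 4j - 2).
Then P(j+1) = P(j) + (-4j^3 + 3j^2 + 13j + 4) = (j(-j^3 + 3j^2 + 4j - 2)) + (-4j^3 + 3j^2 + 13j + 4).
Simplifying, P(j+1) = -(j + 1)(j^3 - 7j - 4) = -(j+1)((j+1)^3 - 3(j+1)^2 - 4(j+1) + 2),
which is the closed form with m = j+1.
By induction, the statement is established for all m ≥ 1.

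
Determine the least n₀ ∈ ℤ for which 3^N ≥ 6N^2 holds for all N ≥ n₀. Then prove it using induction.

n₀ = 5

At N = 4: 81 < 96, so the inequality fails and n₀ ≥ 5. We prove 3^N ≥ 6N^2 for all N ≥ 5.
When N = 5: 3^N = 243 and 6N^2 = 150, so 243 ≥ 150.
Inductive step: suppose the statement holds for some m ≥ 5, so 3^m ≥ 6m^2.
Then 3^(m + 1) = 3·(3^m) ≥ 3·(6m^2).
Also, for m ≥ 5 we have 3·(6m^2) ≥ 6(m+1)^2, since 3 ≥ (1 + 1/m)^2 for all m ≥ 5.
Combining, 3^(m + 1) ≥ 6(m+1)^2.
By the principle of mathematical induction, the result holds for all N ≥ 5.
Hence the smallest such n₀ is 5.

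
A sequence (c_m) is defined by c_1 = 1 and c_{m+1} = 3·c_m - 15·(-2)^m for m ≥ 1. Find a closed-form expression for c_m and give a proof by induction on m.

c_m = 3(-2)^m + 7·3^(m - 1)

Computing the first terms: c_1 = 1, c_2 = 33, c_3 = 39. This suggests c_m = 3(-2)^m + 7·3^(m - 1).
When m = 1: the formula gives 1 = 1 = c_1.
Inductive step: assume the claim holds for m = j, so c_j = 3(-2)^j + 7·3^(j - 1).
Then c_{j+1} = 3·c_j - 15·(-2)^j = 3·(3(-2)^j + 7·3^(j - 1)) - 15·(-2)^j = 3(-2)^(j + 1) + 7·3^j = 3(-2)^(j+1) + 7·3^((j+1) - 1),
which is the claimed formula at m = j+1.
By induction, the statement is established for all m ≥ 1.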